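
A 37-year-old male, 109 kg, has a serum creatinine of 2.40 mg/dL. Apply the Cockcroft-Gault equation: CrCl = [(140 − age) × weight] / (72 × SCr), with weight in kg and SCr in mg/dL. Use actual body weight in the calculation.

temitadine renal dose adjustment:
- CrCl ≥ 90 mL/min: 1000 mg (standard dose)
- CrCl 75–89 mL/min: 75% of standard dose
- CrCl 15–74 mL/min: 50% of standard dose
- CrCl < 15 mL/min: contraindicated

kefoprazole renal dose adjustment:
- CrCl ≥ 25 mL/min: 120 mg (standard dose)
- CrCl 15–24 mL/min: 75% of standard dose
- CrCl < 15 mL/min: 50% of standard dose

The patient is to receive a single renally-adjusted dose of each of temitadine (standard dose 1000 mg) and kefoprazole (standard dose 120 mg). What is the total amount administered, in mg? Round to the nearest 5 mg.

620 mg

CrCl = (140 − 37) × 109 / (72 × 2.4) = 11227.0 / 172.80 ≈ 65.0 mL/min
CrCl ≈ 65 mL/min.
temitadine: 15–74 mL/min → 50% of 1000 mg = 500 mg.
kefoprazole: ≥ 25 mL/min → 100% of 120 mg = 120 mg.
Total = 500 + 120 = 620 mg.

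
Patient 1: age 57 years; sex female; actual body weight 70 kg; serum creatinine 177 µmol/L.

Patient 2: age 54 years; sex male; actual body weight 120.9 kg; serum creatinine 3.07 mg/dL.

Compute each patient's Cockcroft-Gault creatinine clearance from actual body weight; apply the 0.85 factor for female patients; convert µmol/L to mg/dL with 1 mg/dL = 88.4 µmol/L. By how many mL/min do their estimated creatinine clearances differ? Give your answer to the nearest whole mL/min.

13 mL/min

Patient 1: SCr = 177 / 88.4 = 2.002 mg/dL
Patient 1: CrCl = (140 − 57) × 70 / (72 × 2.002) × 0.85 = 5810.0 / 144.14 × 0.85 ≈ 34.3 mL/min
Patient 2: CrCl = (140 − 54) × 120.9 / (72 × 3.07) = 10397.4 / 221.04 ≈ 47.0 mL/min
|34.3 − 47.0| = 12.7 mL/min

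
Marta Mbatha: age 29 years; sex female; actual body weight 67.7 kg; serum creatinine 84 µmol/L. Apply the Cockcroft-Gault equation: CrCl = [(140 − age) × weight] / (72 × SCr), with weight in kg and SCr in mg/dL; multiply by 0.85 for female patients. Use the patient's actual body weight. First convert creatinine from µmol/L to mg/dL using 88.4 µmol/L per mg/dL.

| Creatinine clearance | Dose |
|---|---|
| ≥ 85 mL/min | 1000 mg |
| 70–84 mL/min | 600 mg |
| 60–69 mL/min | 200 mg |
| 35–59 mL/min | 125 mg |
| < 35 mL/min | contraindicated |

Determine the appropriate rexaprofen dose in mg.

SCr = 84 / 88.4 = 0.95 mg/dL
CrCl = (140 − 29) × 67.7 / (72 × 0.95) × 0.85 = 7514.7 / 68.40 × 0.85 ≈ 93.4 mL/min
CrCl ≈ 93 mL/min → bracket ≥ 85 mL/min.
Dose for this bracket: 1000 mg.

1000 mg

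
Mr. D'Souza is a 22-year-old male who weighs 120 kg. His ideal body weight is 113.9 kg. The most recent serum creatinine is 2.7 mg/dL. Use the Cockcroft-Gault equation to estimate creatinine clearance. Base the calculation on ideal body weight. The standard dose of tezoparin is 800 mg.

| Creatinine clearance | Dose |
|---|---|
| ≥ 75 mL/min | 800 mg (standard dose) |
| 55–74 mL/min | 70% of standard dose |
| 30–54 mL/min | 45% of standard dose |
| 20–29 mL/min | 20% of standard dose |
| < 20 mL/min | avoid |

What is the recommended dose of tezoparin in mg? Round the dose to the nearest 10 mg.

CrCl = (140 − 22) × 113.9 / (72 × 2.7) = 13440.2 / 194.40 ≈ 69.1 mL/min
CrCl ≈ 69 mL/min → bracket 55–74 mL/min.
70% of 800 mg = 560 mg

560 mg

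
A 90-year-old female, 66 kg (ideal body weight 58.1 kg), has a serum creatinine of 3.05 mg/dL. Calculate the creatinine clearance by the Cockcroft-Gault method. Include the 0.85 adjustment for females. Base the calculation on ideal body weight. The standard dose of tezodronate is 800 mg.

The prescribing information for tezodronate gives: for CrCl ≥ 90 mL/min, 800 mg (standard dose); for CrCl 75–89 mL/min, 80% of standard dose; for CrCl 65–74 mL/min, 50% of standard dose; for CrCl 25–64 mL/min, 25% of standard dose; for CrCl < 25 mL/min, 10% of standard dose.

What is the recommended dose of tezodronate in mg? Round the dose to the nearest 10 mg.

CrCl = (140 − 90) × 58.1 / (72 × 3.05) × 0.85 = 2905.0 / 219.60 × 0.85 ≈ 11.2 mL/min
CrCl ≈ 11 mL/min → bracket < 25 mL/min.
10% of 800 mg = 80 mg

80 mg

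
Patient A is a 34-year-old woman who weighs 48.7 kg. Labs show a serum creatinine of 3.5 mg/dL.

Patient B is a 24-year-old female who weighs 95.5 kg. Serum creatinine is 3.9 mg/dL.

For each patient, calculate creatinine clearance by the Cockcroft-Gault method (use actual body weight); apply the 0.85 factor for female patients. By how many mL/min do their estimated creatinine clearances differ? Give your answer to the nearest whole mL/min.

16 mL/min

Patient A: CrCl = (140 − 34) × 48.7 / (72 × 3.5) × 0.85 = 5162.2 / 252.00 × 0.85 ≈ 17.4 mL/min
Patient B: CrCl = (140 − 24) × 95.5 / (72 × 3.9) × 0.85 = 11078.0 / 280.80 × 0.85 ≈ 33.5 mL/min
|17.4 − 33.5| = 16.1 mL/min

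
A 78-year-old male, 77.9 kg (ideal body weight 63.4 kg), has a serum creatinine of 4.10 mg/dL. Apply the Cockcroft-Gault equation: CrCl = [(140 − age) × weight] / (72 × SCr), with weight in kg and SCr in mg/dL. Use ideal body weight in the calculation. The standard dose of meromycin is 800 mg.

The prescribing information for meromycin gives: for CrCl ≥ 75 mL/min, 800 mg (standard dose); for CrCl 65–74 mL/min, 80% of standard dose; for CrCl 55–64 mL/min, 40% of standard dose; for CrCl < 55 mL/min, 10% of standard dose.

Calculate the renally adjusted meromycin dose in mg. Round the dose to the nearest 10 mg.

CrCl = (140 − 78) × 63.4 / (72 × 4.1) = 3930.8 / 295.20 ≈ 13.3 mL/min
CrCl ≈ 13 mL/min → bracket < 55 mL/min.
10% of 800 mg = 80 mg

80 mg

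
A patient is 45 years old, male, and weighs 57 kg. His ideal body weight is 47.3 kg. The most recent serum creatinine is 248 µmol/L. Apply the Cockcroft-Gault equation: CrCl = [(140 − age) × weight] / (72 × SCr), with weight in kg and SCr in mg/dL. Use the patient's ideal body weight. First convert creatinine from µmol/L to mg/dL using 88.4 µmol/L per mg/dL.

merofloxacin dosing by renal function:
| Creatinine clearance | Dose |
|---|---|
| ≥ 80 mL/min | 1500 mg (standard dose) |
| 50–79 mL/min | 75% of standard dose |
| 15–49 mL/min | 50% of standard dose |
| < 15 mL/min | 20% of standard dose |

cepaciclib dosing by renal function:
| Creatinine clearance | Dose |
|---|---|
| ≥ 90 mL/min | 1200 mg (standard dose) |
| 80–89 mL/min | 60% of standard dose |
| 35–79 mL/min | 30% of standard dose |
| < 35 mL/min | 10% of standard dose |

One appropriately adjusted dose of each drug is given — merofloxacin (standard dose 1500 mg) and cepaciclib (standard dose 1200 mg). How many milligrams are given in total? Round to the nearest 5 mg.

870 mg

SCr = 248 / 88.4 = 2.805 mg/dL
CrCl = (140 − 45) × 47.3 / (72 × 2.805) = 4493.5 / 201.96 ≈ 22.2 mL/min
CrCl ≈ 22 mL/min.
merofloxacin: 15–49 mL/min → 50% of 1500 mg = 750 mg.
cepaciclib: < 35 mL/min → 10% of 1200 mg = 120 mg.
Total = 750 + 120 = 870 mg.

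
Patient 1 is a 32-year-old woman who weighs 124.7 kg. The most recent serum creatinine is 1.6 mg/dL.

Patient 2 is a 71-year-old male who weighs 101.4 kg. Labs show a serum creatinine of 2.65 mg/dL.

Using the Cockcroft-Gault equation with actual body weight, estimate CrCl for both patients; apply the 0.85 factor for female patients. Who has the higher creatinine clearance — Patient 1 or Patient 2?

Patient 1: CrCl = (140 − 32) × 124.7 / (72 × 1.6) × 0.85 = 13467.6 / 115.20 × 0.85 ≈ 99.4 mL/min
Patient 2: CrCl = (140 − 71) × 101.4 / (72 × 2.65) = 6996.6 / 190.80 ≈ 36.7 mL/min
99.4 vs 36.7 mL/min → Patient 1 is higher.

Patient 1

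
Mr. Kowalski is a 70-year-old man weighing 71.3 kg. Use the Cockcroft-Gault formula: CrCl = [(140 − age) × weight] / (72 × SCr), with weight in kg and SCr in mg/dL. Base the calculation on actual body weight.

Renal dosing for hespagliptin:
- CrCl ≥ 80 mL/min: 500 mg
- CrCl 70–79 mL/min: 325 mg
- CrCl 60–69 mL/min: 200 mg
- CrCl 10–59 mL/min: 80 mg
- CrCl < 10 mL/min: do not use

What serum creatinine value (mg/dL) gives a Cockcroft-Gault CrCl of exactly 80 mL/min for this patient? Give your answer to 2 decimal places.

Standard dose requires CrCl ≥ 80 mL/min.
Set (140 − 70) × 71.3 / (72 × SCr) = 80
SCr = (140 − 70) × 71.3 / (72 × 80) = 0.866 mg/dL

0.87 mg/dL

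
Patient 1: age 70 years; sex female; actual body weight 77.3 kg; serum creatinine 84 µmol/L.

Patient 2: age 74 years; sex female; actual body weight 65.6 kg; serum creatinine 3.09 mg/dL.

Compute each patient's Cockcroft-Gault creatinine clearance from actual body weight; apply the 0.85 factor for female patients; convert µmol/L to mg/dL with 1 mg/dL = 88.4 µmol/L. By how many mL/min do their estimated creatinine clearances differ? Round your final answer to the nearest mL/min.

Patient 1: SCr = 84 / 88.4 = 0.95 mg/dL
Patient 1: CrCl = (140 − 70) × 77.3 / (72 × 0.95) × 0.85 = 5411.0 / 68.40 × 0.85 ≈ 67.2 mL/min
Patient 2: CrCl = (140 − 74) × 65.6 / (72 × 3.09) × 0.85 = 4329.6 / 222.48 × 0.85 ≈ 16.5 mL/min
|67.2 − 16.5| = 50.7 mL/min

51 mL/min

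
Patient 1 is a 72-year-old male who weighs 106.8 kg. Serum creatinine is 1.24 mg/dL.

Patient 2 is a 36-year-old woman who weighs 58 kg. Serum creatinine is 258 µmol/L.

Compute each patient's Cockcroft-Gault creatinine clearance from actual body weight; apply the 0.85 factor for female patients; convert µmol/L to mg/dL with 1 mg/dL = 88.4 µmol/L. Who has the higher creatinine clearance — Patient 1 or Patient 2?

Patient 1

Patient 1: CrCl = (140 − 72) × 106.8 / (72 × 1.24) = 7262.4 / 89.28 ≈ 81.3 mL/min
Patient 2: SCr = 258 / 88.4 = 2.919 mg/dL
Patient 2: CrCl = (140 − 36) × 58 / (72 × 2.919) × 0.85 = 6032.0 / 210.17 × 0.85 ≈ 24.4 mL/min
81.3 vs 24.4 mL/min → Patient 1 is higher.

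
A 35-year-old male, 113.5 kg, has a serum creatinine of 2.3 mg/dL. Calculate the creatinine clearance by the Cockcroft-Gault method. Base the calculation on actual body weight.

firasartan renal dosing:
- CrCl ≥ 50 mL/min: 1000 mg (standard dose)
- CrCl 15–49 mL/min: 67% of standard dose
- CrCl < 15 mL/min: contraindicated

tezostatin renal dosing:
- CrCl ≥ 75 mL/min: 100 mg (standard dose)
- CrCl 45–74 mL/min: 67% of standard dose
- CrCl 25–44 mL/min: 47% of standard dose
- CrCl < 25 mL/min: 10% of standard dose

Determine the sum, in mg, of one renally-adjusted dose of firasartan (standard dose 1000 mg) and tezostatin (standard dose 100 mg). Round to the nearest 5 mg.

1065 mg

CrCl = (140 − 35) × 113.5 / (72 × 2.3) = 11917.5 / 165.60 ≈ 72.0 mL/min
CrCl ≈ 72 mL/min.
firasartan: ≥ 50 mL/min → 100% of 1000 mg = 1000 mg.
tezostatin: 45–74 mL/min → 67% of 100 mg = 67 mg.
Total = 1000 + 67 = 1067 mg.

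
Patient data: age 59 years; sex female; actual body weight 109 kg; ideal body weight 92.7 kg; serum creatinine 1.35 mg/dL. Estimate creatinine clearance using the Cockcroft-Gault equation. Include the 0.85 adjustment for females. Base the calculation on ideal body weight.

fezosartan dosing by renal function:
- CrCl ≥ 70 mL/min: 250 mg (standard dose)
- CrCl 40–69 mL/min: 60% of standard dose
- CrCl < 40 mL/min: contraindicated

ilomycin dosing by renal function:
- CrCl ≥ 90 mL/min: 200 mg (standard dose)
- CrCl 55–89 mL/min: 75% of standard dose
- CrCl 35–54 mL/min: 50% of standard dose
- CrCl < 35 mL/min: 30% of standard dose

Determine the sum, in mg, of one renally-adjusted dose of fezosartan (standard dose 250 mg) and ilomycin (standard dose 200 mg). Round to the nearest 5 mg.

CrCl = (140 − 59) × 92.7 / (72 × 1.35) × 0.85 = 7508.7 / 97.20 × 0.85 ≈ 65.7 mL/min
CrCl ≈ 66 mL/min.
fezosartan: 40–69 mL/min → 60% of 250 mg = 150 mg.
ilomycin: 55–89 mL/min → 75% of 200 mg = 150 mg.
Total = 150 + 150 = 300 mg.

300 mg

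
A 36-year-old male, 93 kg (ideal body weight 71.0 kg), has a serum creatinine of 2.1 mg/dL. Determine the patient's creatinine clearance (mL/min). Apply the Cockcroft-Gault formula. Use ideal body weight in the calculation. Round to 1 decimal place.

48.8 mL/min

CrCl = (140 − 36) × 71 / (72 × 2.1) = 7384.0 / 151.20 ≈ 48.8 mL/min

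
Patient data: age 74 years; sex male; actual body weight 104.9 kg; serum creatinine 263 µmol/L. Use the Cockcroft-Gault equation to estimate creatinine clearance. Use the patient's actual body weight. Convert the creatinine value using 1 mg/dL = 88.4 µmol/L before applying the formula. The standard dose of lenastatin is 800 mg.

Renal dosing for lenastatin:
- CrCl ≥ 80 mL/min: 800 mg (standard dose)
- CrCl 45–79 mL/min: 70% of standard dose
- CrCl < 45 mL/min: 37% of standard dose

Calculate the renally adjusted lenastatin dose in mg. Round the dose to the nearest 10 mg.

SCr = 263 / 88.4 = 2.975 mg/dL
CrCl = (140 − 74) × 104.9 / (72 × 2.975) = 6923.4 / 214.20 ≈ 32.3 mL/min
CrCl ≈ 32 mL/min → bracket < 45 mL/min.
37% of 800 mg = 296 mg → 300 mg

300 mg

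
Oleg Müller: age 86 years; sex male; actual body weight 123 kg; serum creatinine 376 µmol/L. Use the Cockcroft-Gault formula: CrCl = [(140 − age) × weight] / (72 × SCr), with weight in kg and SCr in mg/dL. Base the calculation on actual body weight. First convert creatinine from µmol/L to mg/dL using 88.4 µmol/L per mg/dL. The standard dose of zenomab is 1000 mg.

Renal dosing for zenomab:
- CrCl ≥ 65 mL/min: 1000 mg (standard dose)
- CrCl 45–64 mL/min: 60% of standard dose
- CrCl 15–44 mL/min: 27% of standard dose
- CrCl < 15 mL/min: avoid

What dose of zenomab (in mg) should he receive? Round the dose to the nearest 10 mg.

SCr = 376 / 88.4 = 4.253 mg/dL
CrCl = (140 − 86) × 123 / (72 × 4.253) = 6642.0 / 306.22 ≈ 21.7 mL/min
CrCl ≈ 22 mL/min → bracket 15–44 mL/min.
27% of 1000 mg = 270 mg

270 mg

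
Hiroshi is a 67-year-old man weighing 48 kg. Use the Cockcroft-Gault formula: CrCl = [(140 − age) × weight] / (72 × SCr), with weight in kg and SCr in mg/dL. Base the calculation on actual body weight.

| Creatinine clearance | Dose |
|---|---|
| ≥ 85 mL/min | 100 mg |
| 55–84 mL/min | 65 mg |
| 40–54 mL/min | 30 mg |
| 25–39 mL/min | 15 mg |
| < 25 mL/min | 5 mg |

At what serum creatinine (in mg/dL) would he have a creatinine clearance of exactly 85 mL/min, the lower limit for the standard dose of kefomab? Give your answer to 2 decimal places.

0.57 mg/dL

Standard dose requires CrCl ≥ 85 mL/min.
Set (140 − 67) × 48 / (72 × SCr) = 85
SCr = (140 − 67) × 48 / (72 × 85) = 0.573 mg/dL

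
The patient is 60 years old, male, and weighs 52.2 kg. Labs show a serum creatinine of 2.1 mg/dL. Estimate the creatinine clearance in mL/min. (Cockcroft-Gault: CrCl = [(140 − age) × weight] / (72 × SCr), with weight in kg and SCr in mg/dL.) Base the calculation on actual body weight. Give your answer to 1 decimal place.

CrCl = (140 − 60) × 52.2 / (72 × 2.1) = 4176.0 / 151.20 ≈ 27.6 mL/min

27.6 mL/min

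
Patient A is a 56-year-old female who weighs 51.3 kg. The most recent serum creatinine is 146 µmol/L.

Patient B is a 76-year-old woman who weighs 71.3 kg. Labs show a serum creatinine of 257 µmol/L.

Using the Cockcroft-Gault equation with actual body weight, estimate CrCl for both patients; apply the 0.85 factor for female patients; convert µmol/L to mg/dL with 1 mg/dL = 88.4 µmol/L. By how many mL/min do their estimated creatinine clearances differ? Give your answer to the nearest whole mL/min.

12 mL/min

Patient A: SCr = 146 / 88.4 = 1.652 mg/dL
Patient A: CrCl = (140 − 56) × 51.3 / (72 × 1.652) × 0.85 = 4309.2 / 118.94 × 0.85 ≈ 30.8 mL/min
Patient B: SCr = 257 / 88.4 = 2.907 mg/dL
Patient B: CrCl = (140 − 76) × 71.3 / (72 × 2.907) × 0.85 = 4563.2 / 209.30 × 0.85 ≈ 18.5 mL/min
|30.8 − 18.5| = 12.3 mL/min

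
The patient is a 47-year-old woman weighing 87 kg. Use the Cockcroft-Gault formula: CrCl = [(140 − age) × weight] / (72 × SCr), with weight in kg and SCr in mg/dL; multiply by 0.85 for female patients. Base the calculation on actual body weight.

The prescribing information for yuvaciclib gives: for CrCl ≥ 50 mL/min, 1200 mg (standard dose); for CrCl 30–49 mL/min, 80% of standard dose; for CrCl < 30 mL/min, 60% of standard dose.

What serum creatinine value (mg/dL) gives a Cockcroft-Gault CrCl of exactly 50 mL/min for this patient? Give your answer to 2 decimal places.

1.91 mg/dL

Standard dose requires CrCl ≥ 50 mL/min.
Set (140 − 47) × 87 × 0.85 / (72 × SCr) = 50
SCr = (140 − 47) × 87 × 0.85 / (72 × 50) = 1.910 mg/dL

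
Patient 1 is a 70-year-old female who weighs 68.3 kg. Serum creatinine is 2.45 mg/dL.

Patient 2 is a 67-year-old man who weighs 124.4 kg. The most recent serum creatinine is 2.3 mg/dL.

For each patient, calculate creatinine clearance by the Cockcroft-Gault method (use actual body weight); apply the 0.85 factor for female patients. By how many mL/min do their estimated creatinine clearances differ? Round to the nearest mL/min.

32 mL/min

Patient 1: CrCl = (140 − 70) × 68.3 / (72 × 2.45) × 0.85 = 4781.0 / 176.40 × 0.85 ≈ 23.0 mL/min
Patient 2: CrCl = (140 − 67) × 124.4 / (72 × 2.3) = 9081.2 / 165.60 ≈ 54.8 mL/min
|23.0 − 54.8| = 31.8 mL/min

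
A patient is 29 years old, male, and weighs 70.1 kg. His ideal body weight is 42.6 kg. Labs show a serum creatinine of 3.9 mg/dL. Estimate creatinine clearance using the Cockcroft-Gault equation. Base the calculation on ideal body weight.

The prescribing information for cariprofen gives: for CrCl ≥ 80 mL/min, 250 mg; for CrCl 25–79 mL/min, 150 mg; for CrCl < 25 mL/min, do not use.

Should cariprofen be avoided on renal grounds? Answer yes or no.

yes

CrCl = (140 − 29) × 42.6 / (72 × 3.9) = 4728.6 / 280.80 ≈ 16.8 mL/min
CrCl ≈ 17 mL/min, which is < 25 mL/min.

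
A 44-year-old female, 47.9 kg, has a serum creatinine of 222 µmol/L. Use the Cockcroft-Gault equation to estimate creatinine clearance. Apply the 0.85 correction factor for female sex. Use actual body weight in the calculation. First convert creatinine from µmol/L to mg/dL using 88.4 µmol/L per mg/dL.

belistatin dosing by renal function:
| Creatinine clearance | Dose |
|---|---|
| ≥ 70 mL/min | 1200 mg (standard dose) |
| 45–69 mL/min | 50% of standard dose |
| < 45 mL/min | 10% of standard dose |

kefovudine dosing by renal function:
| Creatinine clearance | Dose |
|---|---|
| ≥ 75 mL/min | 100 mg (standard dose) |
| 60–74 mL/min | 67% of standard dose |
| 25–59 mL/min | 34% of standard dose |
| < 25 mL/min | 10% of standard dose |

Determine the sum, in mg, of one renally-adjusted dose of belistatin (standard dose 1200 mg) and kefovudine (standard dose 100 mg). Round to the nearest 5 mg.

SCr = 222 / 88.4 = 2.511 mg/dL
CrCl = (140 − 44) × 47.9 / (72 × 2.511) × 0.85 = 4598.4 / 180.79 × 0.85 ≈ 21.6 mL/min
CrCl ≈ 22 mL/min.
belistatin: < 45 mL/min → 10% of 1200 mg = 120 mg.
kefovudine: < 25 mL/min → 10% of 100 mg = 10 mg.
Total = 120 + 10 = 130 mg.

130 mg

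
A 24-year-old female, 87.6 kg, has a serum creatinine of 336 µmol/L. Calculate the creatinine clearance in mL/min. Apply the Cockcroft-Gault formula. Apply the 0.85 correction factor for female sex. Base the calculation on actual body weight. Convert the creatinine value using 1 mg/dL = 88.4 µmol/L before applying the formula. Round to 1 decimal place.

31.6 mL/min

SCr = 336 / 88.4 = 3.801 mg/dL
CrCl = (140 − 24) × 87.6 / (72 × 3.801) × 0.85 = 10161.6 / 273.67 × 0.85 ≈ 31.6 mL/min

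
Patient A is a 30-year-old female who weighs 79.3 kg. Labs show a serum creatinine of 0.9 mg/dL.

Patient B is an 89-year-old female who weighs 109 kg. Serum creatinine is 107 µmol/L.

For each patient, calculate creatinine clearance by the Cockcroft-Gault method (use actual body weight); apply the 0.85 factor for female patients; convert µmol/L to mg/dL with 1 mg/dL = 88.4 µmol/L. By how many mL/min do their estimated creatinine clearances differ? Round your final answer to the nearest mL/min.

60 mL/min

Patient A: CrCl = (140 − 30) × 79.3 / (72 × 0.9) × 0.85 = 8723.0 / 64.80 × 0.85 ≈ 114.4 mL/min
Patient B: SCr = 107 / 88.4 = 1.21 mg/dL
Patient B: CrCl = (140 − 89) × 109 / (72 × 1.21) × 0.85 = 5559.0 / 87.12 × 0.85 ≈ 54.2 mL/min
|114.4 − 54.2| = 60.2 mL/min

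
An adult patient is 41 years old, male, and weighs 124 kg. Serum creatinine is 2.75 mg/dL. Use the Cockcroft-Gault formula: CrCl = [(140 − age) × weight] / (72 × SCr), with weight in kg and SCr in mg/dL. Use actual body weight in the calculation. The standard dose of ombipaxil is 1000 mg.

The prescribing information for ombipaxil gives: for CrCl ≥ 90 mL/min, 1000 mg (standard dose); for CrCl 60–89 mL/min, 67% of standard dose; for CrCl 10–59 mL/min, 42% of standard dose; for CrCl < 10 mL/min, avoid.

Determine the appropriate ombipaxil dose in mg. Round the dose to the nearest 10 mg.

CrCl = (140 − 41) × 124 / (72 × 2.75) = 12276.0 / 198.00 ≈ 62.0 mL/min
CrCl ≈ 62 mL/min → bracket 60–89 mL/min.
67% of 1000 mg = 670 mg

670 mg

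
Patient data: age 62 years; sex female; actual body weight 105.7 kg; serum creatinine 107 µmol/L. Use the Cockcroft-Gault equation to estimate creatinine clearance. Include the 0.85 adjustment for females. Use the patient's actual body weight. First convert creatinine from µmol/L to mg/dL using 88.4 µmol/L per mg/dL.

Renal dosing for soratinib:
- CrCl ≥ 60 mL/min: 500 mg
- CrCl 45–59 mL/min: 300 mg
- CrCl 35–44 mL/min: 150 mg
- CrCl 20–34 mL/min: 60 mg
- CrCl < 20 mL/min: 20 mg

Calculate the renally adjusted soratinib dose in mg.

SCr = 107 / 88.4 = 1.21 mg/dL
CrCl = (140 − 62) × 105.7 / (72 × 1.21) × 0.85 = 8244.6 / 87.12 × 0.85 ≈ 80.4 mL/min
CrCl ≈ 80 mL/min → bracket ≥ 60 mL/min.
Dose for this bracket: 500 mg.

500 mg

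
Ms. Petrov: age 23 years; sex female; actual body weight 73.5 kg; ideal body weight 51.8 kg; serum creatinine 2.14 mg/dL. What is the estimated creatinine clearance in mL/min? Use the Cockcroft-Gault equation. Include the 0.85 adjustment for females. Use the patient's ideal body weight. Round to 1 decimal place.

33.4 mL/min

CrCl = (140 − 23) × 51.8 / (72 × 2.14) × 0.85 = 6060.6 / 154.08 × 0.85 ≈ 33.4 mL/min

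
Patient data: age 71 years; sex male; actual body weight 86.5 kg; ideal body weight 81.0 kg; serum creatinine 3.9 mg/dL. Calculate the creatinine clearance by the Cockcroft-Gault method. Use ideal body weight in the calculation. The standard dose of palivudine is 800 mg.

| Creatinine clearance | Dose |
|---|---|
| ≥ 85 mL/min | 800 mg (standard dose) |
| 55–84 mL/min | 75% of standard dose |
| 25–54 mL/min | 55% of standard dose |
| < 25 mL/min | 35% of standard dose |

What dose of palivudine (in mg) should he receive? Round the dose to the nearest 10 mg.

CrCl = (140 − 71) × 81 / (72 × 3.9) = 5589.0 / 280.80 ≈ 19.9 mL/min
CrCl ≈ 20 mL/min → bracket < 25 mL/min.
35% of 800 mg = 280 mg

280 mg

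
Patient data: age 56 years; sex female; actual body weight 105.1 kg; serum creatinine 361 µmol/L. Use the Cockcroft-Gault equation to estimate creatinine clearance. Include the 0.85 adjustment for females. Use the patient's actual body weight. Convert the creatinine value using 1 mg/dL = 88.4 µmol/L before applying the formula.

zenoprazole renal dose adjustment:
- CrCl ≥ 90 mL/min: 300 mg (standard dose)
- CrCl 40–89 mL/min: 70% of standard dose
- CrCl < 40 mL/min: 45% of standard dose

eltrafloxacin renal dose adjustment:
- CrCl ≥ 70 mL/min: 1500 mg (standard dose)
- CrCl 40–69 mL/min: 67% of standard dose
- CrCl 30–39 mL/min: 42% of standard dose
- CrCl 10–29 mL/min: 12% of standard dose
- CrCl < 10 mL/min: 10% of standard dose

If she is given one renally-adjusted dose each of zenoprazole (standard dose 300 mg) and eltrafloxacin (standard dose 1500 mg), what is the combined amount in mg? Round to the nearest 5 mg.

SCr = 361 / 88.4 = 4.084 mg/dL
CrCl = (140 − 56) × 105.1 / (72 × 4.084) × 0.85 = 8828.4 / 294.05 × 0.85 ≈ 25.5 mL/min
CrCl ≈ 26 mL/min.
zenoprazole: < 40 mL/min → 45% of 300 mg = 135 mg.
eltrafloxacin: 10–29 mL/min → 12% of 1500 mg = 180 mg.
Total = 135 + 180 = 315 mg.

315 mg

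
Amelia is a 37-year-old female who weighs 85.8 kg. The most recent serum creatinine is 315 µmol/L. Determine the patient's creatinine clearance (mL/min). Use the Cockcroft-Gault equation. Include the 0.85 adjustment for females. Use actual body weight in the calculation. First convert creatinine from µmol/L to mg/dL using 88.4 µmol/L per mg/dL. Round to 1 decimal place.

SCr = 315 / 88.4 = 3.563 mg/dL
CrCl = (140 − 37) × 85.8 / (72 × 3.563) × 0.85 = 8837.4 / 256.54 × 0.85 ≈ 29.3 mL/min

29.3 mL/min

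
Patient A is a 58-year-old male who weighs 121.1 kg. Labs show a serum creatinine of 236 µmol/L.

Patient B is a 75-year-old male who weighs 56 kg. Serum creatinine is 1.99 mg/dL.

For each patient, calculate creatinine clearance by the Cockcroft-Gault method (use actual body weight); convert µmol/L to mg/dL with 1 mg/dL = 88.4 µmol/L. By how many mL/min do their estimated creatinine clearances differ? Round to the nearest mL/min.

26 mL/min

Patient A: SCr = 236 / 88.4 = 2.67 mg/dL
Patient A: CrCl = (140 − 58) × 121.1 / (72 × 2.67) = 9930.2 / 192.24 ≈ 51.7 mL/min
Patient B: CrCl = (140 − 75) × 56 / (72 × 1.99) = 3640.0 / 143.28 ≈ 25.4 mL/min
|51.7 − 25.4| = 26.3 mL/min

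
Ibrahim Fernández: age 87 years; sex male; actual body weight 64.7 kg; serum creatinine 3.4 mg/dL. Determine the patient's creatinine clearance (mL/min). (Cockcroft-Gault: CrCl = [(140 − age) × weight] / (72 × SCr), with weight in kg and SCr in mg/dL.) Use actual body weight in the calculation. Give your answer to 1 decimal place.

CrCl = (140 − 87) × 64.7 / (72 × 3.4) = 3429.1 / 244.80 ≈ 14.0 mL/min

14.0 mL/min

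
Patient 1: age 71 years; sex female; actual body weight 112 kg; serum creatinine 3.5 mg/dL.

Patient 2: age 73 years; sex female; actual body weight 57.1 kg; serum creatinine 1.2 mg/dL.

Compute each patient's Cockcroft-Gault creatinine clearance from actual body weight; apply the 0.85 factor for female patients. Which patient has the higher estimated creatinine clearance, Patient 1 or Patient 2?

Patient 2

Patient 1: CrCl = (140 − 71) × 112 / (72 × 3.5) × 0.85 = 7728.0 / 252.00 × 0.85 ≈ 26.1 mL/min
Patient 2: CrCl = (140 − 73) × 57.1 / (72 × 1.2) × 0.85 = 3825.7 / 86.40 × 0.85 ≈ 37.6 mL/min
26.1 vs 37.6 mL/min → Patient 2 is higher.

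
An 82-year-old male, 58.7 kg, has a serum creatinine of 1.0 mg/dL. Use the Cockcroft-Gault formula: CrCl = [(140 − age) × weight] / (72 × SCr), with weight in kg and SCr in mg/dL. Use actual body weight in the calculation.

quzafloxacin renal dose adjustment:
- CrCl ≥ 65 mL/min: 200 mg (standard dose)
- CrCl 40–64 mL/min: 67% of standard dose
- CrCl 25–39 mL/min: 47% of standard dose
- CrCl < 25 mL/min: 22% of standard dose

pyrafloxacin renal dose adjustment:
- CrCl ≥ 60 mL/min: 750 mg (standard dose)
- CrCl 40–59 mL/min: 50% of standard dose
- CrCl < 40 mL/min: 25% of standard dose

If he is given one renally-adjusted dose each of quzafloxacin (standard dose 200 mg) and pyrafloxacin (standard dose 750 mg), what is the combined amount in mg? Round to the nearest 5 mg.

CrCl = (140 − 82) × 58.7 / (72 × 1) = 3404.6 / 72.00 ≈ 47.3 mL/min
CrCl ≈ 47 mL/min.
quzafloxacin: 40–64 mL/min → 67% of 200 mg = 134 mg.
pyrafloxacin: 40–59 mL/min → 50% of 750 mg = 375 mg.
Total = 134 + 375 = 509 mg.

510 mg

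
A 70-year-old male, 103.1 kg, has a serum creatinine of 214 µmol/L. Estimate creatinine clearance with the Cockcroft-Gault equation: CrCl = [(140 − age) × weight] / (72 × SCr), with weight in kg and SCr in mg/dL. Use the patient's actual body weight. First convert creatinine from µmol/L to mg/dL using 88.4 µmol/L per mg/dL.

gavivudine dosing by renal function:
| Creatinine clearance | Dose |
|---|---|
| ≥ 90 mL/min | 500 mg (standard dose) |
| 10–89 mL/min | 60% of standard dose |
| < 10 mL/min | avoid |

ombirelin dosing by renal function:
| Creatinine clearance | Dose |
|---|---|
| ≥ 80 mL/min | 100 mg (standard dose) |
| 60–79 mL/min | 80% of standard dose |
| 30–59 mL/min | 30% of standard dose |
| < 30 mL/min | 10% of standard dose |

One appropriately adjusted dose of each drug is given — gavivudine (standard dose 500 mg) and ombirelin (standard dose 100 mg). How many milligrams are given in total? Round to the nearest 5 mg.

SCr = 214 / 88.4 = 2.421 mg/dL
CrCl = (140 − 70) × 103.1 / (72 × 2.421) = 7217.0 / 174.31 ≈ 41.4 mL/min
CrCl ≈ 41 mL/min.
gavivudine: 10–89 mL/min → 60% of 500 mg = 300 mg.
ombirelin: 30–59 mL/min → 30% of 100 mg = 30 mg.
Total = 300 + 30 = 330 mg.

330 mg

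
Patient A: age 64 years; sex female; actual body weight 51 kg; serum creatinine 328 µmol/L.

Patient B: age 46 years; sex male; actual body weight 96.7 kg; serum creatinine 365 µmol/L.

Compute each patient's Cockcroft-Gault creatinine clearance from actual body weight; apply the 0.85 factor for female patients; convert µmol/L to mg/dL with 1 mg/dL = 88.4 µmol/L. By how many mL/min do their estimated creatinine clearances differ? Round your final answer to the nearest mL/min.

18 mL/min

Patient A: SCr = 328 / 88.4 = 3.71 mg/dL
Patient A: CrCl = (140 − 64) × 51 / (72 × 3.71) × 0.85 = 3876.0 / 267.12 × 0.85 ≈ 12.3 mL/min
Patient B: SCr = 365 / 88.4 = 4.129 mg/dL
Patient B: CrCl = (140 − 46) × 96.7 / (72 × 4.129) = 9089.8 / 297.29 ≈ 30.6 mL/min
|12.3 − 30.6| = 18.3 mL/min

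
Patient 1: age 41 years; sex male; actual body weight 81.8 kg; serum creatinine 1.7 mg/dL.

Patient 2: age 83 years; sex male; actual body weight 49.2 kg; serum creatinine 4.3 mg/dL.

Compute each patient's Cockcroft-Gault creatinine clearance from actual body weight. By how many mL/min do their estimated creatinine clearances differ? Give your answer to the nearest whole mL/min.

57 mL/min

Patient 1: CrCl = (140 − 41) × 81.8 / (72 × 1.7) = 8098.2 / 122.40 ≈ 66.2 mL/min
Patient 2: CrCl = (140 − 83) × 49.2 / (72 × 4.3) = 2804.4 / 309.60 ≈ 9.1 mL/min
|66.2 − 9.1| = 57.1 mL/min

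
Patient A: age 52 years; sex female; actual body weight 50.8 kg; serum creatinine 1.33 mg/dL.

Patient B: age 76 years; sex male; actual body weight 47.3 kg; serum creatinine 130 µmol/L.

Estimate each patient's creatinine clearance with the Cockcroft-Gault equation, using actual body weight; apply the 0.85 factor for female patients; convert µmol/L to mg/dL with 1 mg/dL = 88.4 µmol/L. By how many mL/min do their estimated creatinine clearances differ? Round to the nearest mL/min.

Patient A: CrCl = (140 − 52) × 50.8 / (72 × 1.33) × 0.85 = 4470.4 / 95.76 × 0.85 ≈ 39.7 mL/min
Patient B: SCr = 130 / 88.4 = 1.471 mg/dL
Patient B: CrCl = (140 − 76) × 47.3 / (72 × 1.471) = 3027.2 / 105.91 ≈ 28.6 mL/min
|39.7 − 28.6| = 11.1 mL/min

11 mL/min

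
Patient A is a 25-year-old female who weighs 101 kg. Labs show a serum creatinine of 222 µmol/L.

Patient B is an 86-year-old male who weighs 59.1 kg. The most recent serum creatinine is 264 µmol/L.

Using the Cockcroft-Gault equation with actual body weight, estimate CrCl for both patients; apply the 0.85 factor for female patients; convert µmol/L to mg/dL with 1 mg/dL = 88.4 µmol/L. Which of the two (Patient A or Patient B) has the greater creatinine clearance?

Patient A

Patient A: SCr = 222 / 88.4 = 2.511 mg/dL
Patient A: CrCl = (140 − 25) × 101 / (72 × 2.511) × 0.85 = 11615.0 / 180.79 × 0.85 ≈ 54.6 mL/min
Patient B: SCr = 264 / 88.4 = 2.986 mg/dL
Patient B: CrCl = (140 − 86) × 59.1 / (72 × 2.986) = 3191.4 / 214.99 ≈ 14.8 mL/min
54.6 vs 14.8 mL/min → Patient A is higher.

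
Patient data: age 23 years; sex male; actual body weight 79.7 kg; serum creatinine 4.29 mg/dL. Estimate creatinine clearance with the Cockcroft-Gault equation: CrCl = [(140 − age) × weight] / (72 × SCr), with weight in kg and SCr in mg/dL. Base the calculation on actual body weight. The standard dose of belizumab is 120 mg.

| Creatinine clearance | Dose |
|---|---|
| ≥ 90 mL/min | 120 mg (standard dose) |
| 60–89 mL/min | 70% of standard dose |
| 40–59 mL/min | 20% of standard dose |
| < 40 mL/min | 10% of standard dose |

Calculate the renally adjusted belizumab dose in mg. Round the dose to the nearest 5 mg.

10 mg

CrCl = (140 − 23) × 79.7 / (72 × 4.29) = 9324.9 / 308.88 ≈ 30.2 mL/min
CrCl ≈ 30 mL/min → bracket < 40 mL/min.
10% of 120 mg = 12 mg → 10 mg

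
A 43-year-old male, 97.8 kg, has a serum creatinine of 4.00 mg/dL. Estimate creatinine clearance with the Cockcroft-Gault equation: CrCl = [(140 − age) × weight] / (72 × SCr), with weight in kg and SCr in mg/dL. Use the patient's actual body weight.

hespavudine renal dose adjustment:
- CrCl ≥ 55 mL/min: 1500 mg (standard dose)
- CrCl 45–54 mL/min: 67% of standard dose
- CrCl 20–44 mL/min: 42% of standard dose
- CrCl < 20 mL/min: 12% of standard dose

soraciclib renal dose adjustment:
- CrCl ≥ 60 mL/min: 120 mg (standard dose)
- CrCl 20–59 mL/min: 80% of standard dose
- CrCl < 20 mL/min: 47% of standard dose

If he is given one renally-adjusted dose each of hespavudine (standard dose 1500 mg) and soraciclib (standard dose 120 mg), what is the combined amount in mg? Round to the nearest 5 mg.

725 mg

CrCl = (140 − 43) × 97.8 / (72 × 4) = 9486.6 / 288.00 ≈ 32.9 mL/min
CrCl ≈ 33 mL/min.
hespavudine: 20–44 mL/min → 42% of 1500 mg = 630 mg.
soraciclib: 20–59 mL/min → 80% of 120 mg = 96 mg.
Total = 630 + 96 = 726 mg.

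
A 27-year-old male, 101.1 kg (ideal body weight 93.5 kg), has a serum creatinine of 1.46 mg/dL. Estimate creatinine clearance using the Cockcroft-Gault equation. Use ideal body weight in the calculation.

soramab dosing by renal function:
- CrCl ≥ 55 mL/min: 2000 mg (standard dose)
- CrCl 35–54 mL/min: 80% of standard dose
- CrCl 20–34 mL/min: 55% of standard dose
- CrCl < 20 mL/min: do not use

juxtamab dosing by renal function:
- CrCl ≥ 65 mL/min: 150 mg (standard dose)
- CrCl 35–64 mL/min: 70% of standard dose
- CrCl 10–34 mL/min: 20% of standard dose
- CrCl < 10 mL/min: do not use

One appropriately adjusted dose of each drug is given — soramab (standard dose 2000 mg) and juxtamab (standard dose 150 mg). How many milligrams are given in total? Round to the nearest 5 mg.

2150 mg

CrCl = (140 − 27) × 93.5 / (72 × 1.46) = 10565.5 / 105.12 ≈ 100.5 mL/min
CrCl ≈ 101 mL/min.
soramab: ≥ 55 mL/min → 100% of 2000 mg = 2000 mg.
juxtamab: ≥ 65 mL/min → 100% of 150 mg = 150 mg.
Total = 2000 + 150 = 2150 mg.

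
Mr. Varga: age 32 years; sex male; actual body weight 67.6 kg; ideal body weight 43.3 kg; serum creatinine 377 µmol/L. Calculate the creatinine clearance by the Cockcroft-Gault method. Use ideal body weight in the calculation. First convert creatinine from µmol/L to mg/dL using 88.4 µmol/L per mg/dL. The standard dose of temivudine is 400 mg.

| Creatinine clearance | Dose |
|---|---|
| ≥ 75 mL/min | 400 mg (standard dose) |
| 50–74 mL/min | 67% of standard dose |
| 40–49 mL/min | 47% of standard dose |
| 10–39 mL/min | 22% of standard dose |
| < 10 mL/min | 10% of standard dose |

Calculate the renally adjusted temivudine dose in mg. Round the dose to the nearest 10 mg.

90 mg

SCr = 377 / 88.4 = 4.265 mg/dL
CrCl = (140 − 32) × 43.3 / (72 × 4.265) = 4676.4 / 307.08 ≈ 15.2 mL/min
CrCl ≈ 15 mL/min → bracket 10–39 mL/min.
22% of 400 mg = 88 mg → 90 mg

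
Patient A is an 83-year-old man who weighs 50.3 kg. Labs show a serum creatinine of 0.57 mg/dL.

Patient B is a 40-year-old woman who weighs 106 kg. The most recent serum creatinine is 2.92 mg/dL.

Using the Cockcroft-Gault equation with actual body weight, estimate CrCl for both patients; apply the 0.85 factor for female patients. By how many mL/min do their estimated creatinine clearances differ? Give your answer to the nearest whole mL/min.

27 mL/min

Patient A: CrCl = (140 − 83) × 50.3 / (72 × 0.57) = 2867.1 / 41.04 ≈ 69.9 mL/min
Patient B: CrCl = (140 − 40) × 106 / (72 × 2.92) × 0.85 = 10600.0 / 210.24 × 0.85 ≈ 42.9 mL/min
|69.9 − 42.9| = 27.0 mL/min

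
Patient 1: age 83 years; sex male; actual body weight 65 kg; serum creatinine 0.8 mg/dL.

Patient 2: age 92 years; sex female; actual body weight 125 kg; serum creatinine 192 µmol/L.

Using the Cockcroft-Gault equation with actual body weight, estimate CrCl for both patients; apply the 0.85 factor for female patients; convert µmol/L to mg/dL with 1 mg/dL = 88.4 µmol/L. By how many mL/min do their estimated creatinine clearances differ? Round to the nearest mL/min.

32 mL/min

Patient 1: CrCl = (140 − 83) × 65 / (72 × 0.8) = 3705.0 / 57.60 ≈ 64.3 mL/min
Patient 2: SCr = 192 / 88.4 = 2.172 mg/dL
Patient 2: CrCl = (140 − 92) × 125 / (72 × 2.172) × 0.85 = 6000.0 / 156.38 × 0.85 ≈ 32.6 mL/min
|64.3 − 32.6| = 31.7 mL/min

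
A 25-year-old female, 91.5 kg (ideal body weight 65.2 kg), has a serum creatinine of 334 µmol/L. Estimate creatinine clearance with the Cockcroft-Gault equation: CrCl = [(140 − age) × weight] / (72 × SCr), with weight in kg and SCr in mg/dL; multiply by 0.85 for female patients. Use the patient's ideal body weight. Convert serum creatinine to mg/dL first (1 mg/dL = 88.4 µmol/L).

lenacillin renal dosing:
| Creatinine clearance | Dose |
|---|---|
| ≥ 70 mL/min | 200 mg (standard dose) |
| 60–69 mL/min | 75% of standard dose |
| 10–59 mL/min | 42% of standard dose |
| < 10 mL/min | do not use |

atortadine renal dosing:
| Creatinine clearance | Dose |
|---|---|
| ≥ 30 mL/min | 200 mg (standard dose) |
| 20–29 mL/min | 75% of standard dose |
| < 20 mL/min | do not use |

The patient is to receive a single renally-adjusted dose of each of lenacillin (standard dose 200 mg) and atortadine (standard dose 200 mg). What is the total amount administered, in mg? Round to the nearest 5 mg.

SCr = 334 / 88.4 = 3.778 mg/dL
CrCl = (140 − 25) × 65.2 / (72 × 3.778) × 0.85 = 7498.0 / 272.02 × 0.85 ≈ 23.4 mL/min
CrCl ≈ 23 mL/min.
lenacillin: 10–59 mL/min → 42% of 200 mg = 84 mg.
atortadine: 20–29 mL/min → 75% of 200 mg = 150 mg.
Total = 84 + 150 = 234 mg.

235 mg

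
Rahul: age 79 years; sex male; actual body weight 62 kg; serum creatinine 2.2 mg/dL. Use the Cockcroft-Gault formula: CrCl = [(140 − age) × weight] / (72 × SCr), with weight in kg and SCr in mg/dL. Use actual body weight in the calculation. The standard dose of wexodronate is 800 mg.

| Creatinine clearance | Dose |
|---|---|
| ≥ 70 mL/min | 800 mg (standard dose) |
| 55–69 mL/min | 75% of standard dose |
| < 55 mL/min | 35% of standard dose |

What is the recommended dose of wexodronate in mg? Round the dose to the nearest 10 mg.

CrCl = (140 − 79) × 62 / (72 × 2.2) = 3782.0 / 158.40 ≈ 23.9 mL/min
CrCl ≈ 24 mL/min → bracket < 55 mL/min.
35% of 800 mg = 280 mg

280 mg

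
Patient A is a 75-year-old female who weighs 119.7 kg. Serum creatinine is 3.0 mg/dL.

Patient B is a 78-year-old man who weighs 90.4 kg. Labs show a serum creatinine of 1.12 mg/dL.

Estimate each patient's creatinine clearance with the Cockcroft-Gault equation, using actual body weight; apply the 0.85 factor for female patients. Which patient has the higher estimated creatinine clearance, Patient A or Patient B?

Patient A: CrCl = (140 − 75) × 119.7 / (72 × 3) × 0.85 = 7780.5 / 216.00 × 0.85 ≈ 30.6 mL/min
Patient B: CrCl = (140 − 78) × 90.4 / (72 × 1.12) = 5604.8 / 80.64 ≈ 69.5 mL/min
30.6 vs 69.5 mL/min → Patient B is higher.

Patient B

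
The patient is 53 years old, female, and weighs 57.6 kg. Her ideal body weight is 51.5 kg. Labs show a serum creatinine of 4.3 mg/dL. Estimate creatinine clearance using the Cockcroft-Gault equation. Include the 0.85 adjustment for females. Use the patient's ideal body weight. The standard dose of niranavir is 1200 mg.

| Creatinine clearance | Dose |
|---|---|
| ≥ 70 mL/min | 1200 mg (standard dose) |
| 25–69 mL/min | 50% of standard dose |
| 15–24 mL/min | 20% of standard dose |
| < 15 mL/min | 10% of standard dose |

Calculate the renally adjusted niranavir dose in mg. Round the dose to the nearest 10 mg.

CrCl = (140 − 53) × 51.5 / (72 × 4.3) × 0.85 = 4480.5 / 309.60 × 0.85 ≈ 12.3 mL/min
CrCl ≈ 12 mL/min → bracket < 15 mL/min.
10% of 1200 mg = 120 mg

120 mg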